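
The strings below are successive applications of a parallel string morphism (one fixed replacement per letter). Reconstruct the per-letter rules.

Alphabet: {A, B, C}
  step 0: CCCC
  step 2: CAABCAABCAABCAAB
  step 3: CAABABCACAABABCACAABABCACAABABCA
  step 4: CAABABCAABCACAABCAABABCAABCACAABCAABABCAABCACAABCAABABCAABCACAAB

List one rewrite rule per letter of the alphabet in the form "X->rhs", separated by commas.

A->AB, B->CA, C->CA

  step 3 ⇒ step 4: CAABABCACAABABCACAABABCACAABABCA ⇒ CA·AB·AB·CA·AB·CA·CA·AB·CA·AB·AB·CA·AB·CA·CA·AB·CA·AB·AB·CA·AB·CA·CA·AB·CA·AB·AB·CA·AB·CA·CA·AB
    A ↦ AB
    B ↦ CA
    C ↦ CA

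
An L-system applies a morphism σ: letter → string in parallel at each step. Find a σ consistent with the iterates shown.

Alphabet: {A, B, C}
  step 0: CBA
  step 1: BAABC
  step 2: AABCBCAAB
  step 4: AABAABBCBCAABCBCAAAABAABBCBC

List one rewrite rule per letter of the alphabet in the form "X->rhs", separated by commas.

  step 1 ⇒ step 2: BAABC ⇒ AA·BC·BC·AA·B
    A ↦ BC
    B ↦ AA
    C ↦ B

A->BC, B->AA, C->B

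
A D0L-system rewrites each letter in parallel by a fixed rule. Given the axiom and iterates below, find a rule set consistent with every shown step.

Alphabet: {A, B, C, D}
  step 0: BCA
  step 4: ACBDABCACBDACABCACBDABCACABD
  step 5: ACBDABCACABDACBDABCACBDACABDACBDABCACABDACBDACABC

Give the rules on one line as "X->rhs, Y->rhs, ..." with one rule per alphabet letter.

  step 4 ⇒ step 5: ACBDABCACBDACABCACBDABCACABD ⇒ AC·BD·A·BC·AC·A·BD·AC·BD·A·BC·AC·BD·AC·A·BD·AC·BD·A·BC·AC·A·BD·AC·BD·AC·A·BC
    A ↦ AC
    B ↦ A
    C ↦ BD
    D ↦ BC

A->AC, B->A, C->BD, D->BC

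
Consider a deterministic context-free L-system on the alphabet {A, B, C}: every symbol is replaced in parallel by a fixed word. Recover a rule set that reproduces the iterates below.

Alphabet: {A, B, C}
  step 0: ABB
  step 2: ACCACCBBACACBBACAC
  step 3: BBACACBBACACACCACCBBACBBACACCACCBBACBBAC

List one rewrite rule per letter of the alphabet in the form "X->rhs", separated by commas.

A->BB, B->ACC, C->AC

  step 2 ⇒ step 3: ACCACCBBACACBBACAC ⇒ BB·AC·AC·BB·AC·AC·ACC·ACC·BB·AC·BB·AC·ACC·ACC·BB·AC·BB·AC
    A ↦ BB
    B ↦ ACC
    C ↦ AC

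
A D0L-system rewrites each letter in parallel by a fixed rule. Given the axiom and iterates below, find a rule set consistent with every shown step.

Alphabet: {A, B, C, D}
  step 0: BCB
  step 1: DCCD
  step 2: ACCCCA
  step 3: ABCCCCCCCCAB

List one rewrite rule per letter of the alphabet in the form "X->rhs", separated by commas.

  step 2 ⇒ step 3: ACCCCA ⇒ AB·CC·CC·CC·CC·AB
    A ↦ AB
    C ↦ CC
  step 0 ⇒ step 1: BCB ⇒ D·CC·D
    B ↦ D
  step 1 ⇒ step 2: DCCD ⇒ A·CC·CC·A
    D ↦ A

A->AB, B->D, C->CC, D->A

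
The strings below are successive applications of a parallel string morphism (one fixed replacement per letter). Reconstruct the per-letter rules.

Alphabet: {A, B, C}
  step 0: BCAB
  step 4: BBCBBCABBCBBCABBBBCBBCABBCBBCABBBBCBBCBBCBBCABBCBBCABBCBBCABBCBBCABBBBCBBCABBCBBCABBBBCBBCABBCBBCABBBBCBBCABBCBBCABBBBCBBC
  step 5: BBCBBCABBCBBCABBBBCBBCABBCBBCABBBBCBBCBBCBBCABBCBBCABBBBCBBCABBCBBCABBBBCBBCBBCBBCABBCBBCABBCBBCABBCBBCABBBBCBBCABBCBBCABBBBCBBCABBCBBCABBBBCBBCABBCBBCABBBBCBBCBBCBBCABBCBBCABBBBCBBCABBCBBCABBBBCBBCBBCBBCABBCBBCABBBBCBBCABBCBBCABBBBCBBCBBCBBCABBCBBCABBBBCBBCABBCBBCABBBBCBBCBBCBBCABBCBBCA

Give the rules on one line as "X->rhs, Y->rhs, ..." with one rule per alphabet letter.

A->BB, B->BBC, C->A

  step 4 ⇒ step 5: BBCBBCABBCBBCABBBBCBBCABBCBBCABBBBCBBCBBCBBCABBCBBCABBCBBCABBCBBCABBBBCBBCABBCBBCABBBBCBBCABBCBBCABBBBCBBCABBCBBCABBBBCBBC ⇒ BBC·BBC·A·BBC·BBC·A·BB·BBC·BBC·A·BBC·BBC·A·BB·BBC·BBC·BBC·BBC·A·BBC·BBC·A·BB·BBC·BBC·A·BBC·BBC·A·BB·BBC·BBC·BBC·BBC·A·BBC·BBC·A·BBC·BBC·A·BBC·BBC·A·BB·BBC·BBC·A·BBC·BBC·A·BB·BBC·BBC·A·BBC·BBC·A·BB·BBC·BBC·A·BBC·BBC·A·BB·BBC·BBC·BBC·BBC·A·BBC·BBC·A·BB·BBC·BBC·A·BBC·BBC·A·BB·BBC·BBC·BBC·BBC·A·BBC·BBC·A·BB·BBC·BBC·A·BBC·BBC·A·BB·BBC·BBC·BBC·BBC·A·BBC·BBC·A·BB·BBC·BBC·A·BBC·BBC·A·BB·BBC·BBC·BBC·BBC·A·BBC·BBC·A
    A ↦ BB
    B ↦ BBC
    C ↦ A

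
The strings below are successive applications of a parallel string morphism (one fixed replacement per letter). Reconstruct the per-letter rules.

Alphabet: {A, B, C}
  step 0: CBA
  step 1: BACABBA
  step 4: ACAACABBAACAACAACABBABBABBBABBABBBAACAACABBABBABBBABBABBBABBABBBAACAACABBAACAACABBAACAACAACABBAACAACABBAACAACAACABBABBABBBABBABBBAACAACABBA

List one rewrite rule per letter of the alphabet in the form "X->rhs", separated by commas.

A->BBA, B->ACA, C->B

  step 0 ⇒ step 1: CBA ⇒ B·ACA·BBA
    A ↦ BBA
    B ↦ ACA
    C ↦ B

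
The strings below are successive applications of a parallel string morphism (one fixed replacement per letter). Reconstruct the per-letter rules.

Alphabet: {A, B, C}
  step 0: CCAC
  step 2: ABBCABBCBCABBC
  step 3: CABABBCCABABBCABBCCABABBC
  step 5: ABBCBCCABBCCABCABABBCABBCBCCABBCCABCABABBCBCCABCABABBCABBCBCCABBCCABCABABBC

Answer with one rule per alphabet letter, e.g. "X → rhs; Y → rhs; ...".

  step 2 ⇒ step 3: ABBCABBCBCABBC ⇒ C·AB·AB·BC·C·AB·AB·BC·AB·BC·C·AB·AB·BC
    A ↦ C
    B ↦ AB
    C ↦ BC

A->C, B->AB, C->BC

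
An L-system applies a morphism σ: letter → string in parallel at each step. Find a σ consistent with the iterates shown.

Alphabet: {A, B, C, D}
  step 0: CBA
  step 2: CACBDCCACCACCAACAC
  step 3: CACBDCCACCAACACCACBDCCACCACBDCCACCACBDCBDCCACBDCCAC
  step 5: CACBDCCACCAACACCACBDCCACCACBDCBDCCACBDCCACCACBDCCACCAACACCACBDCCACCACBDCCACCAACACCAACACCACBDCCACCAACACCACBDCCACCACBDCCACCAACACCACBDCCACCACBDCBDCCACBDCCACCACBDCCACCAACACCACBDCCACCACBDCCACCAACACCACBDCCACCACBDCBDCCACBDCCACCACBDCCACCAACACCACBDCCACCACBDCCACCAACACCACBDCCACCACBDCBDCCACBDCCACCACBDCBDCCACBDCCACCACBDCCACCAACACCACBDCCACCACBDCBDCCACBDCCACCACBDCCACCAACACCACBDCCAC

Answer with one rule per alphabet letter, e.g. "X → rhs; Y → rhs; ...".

A->BDC, B->C, C->CAC, D->AA

  step 2 ⇒ step 3: CACBDCCACCACCAACAC ⇒ CAC·BDC·CAC·C·AA·CAC·CAC·BDC·CAC·CAC·BDC·CAC·CAC·BDC·BDC·CAC·BDC·CAC
    A ↦ BDC
    B ↦ C
    C ↦ CAC
    D ↦ AA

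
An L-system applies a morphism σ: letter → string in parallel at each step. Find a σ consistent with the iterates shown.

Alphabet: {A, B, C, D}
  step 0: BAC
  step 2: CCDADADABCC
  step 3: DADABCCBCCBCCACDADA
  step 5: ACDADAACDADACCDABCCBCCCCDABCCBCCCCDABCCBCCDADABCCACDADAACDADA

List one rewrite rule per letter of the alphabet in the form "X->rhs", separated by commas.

A->CC, B->AC, C->DA, D->B

  step 2 ⇒ step 3: CCDADADABCC ⇒ DA·DA·B·CC·B·CC·B·CC·AC·DA·DA
    A ↦ CC
    B ↦ AC
    C ↦ DA
    D ↦ B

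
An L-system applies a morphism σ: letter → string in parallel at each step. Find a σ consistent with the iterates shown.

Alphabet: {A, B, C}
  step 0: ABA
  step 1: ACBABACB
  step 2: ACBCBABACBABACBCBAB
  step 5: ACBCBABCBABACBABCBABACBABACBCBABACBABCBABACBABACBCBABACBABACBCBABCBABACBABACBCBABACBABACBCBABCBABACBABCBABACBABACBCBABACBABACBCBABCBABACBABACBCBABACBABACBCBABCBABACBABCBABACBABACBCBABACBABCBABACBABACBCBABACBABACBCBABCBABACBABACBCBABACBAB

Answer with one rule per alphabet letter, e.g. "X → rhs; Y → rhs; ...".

  step 1 ⇒ step 2: ACBABACB ⇒ ACB·CB·AB·ACB·AB·ACB·CB·AB
    A ↦ ACB
    B ↦ AB
    C ↦ CB

A->ACB, B->AB, C->CB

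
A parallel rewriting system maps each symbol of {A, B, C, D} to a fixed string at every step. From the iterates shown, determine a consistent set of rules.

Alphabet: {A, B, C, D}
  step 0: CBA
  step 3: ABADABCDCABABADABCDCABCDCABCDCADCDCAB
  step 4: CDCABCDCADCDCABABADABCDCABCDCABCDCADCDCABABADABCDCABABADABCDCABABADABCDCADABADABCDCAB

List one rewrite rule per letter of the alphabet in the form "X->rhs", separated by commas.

  step 3 ⇒ step 4: ABADABCDCABABADABCDCABCDCABCDCADCDCAB ⇒ CDC·AB·CDC·AD·CDC·AB·AB·AD·AB·CDC·AB·CDC·AB·CDC·AD·CDC·AB·AB·AD·AB·CDC·AB·AB·AD·AB·CDC·AB·AB·AD·AB·CDC·AD·AB·AD·AB·CDC·AB
    A ↦ CDC
    B ↦ AB
    C ↦ AB
    D ↦ AD

A->CDC, B->AB, C->AB, D->AD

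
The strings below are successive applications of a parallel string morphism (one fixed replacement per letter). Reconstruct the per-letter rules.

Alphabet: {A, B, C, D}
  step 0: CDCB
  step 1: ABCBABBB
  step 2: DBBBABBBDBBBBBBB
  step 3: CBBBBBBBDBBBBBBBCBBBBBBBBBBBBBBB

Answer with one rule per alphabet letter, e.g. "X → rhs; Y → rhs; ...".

A->DB, B->BB, C->AB, D->CB

  step 2 ⇒ step 3: DBBBABBBDBBBBBBB ⇒ CB·BB·BB·BB·DB·BB·BB·BB·CB·BB·BB·BB·BB·BB·BB·BB
    A ↦ DB
    B ↦ BB
    D ↦ CB
  step 0 ⇒ step 1: CDCB ⇒ AB·CB·AB·BB
    C ↦ AB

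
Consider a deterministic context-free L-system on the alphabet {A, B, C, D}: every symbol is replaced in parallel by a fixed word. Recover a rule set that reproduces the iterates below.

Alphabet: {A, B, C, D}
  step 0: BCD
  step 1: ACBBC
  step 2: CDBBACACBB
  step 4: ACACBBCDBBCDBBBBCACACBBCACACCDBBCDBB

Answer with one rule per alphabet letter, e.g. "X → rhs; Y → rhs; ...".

A->CD, B->AC, C->BB, D->C

  step 1 ⇒ step 2: ACBBC ⇒ CD·BB·AC·AC·BB
    A ↦ CD
    B ↦ AC
    C ↦ BB
  step 0 ⇒ step 1: BCD ⇒ AC·BB·C
    D ↦ C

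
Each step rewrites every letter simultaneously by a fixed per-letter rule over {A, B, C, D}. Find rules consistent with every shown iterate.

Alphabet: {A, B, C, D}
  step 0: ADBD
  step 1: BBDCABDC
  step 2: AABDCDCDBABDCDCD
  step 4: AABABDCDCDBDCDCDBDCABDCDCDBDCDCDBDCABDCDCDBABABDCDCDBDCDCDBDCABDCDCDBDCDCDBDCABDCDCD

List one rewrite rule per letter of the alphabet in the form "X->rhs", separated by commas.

A->B, B->A, C->DCD, D->BDC

  step 1 ⇒ step 2: BBDCABDC ⇒ A·A·BDC·DCD·B·A·BDC·DCD
    A ↦ B
    B ↦ A
    C ↦ DCD
    D ↦ BDC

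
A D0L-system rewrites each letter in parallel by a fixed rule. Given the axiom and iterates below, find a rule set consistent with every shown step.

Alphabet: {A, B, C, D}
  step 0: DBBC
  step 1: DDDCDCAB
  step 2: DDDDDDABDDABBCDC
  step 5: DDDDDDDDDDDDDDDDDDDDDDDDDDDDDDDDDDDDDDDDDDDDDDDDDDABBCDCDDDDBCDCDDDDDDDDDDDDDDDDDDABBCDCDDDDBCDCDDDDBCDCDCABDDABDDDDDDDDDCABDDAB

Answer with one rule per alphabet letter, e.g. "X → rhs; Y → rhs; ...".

A->BC, B->DC, C->AB, D->DD

  step 1 ⇒ step 2: DDDCDCAB ⇒ DD·DD·DD·AB·DD·AB·BC·DC
    A ↦ BC
    B ↦ DC
    C ↦ AB
    D ↦ DD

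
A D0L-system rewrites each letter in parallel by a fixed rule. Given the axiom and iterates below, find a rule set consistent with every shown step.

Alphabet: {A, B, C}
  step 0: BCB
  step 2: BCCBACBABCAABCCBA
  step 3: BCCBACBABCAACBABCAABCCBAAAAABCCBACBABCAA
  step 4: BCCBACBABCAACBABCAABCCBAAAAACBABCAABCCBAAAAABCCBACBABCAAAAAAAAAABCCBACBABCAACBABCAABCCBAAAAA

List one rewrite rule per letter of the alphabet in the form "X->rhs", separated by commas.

  step 3 ⇒ step 4: BCCBACBABCAACBABCAABCCBAAAAABCCBACBABCAA ⇒ BC·CBA·CBA·BC·AA·CBA·BC·AA·BC·CBA·AA·AA·CBA·BC·AA·BC·CBA·AA·AA·BC·CBA·CBA·BC·AA·AA·AA·AA·AA·BC·CBA·CBA·BC·AA·CBA·BC·AA·BC·CBA·AA·AA
    A ↦ AA
    B ↦ BC
    C ↦ CBA

A->AA, B->BC, C->CBA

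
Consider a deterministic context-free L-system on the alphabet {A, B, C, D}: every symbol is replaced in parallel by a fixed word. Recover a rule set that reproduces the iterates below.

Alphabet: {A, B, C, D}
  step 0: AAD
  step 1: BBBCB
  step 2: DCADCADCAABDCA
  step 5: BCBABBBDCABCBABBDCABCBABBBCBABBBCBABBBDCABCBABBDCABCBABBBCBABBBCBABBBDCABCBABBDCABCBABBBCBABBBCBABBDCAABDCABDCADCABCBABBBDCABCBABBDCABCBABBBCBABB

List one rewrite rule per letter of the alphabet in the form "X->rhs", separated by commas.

A->B, B->DCA, C->AB, D->BCB

  step 1 ⇒ step 2: BBBCB ⇒ DCA·DCA·DCA·AB·DCA
    B ↦ DCA
    C ↦ AB
  step 0 ⇒ step 1: AAD ⇒ B·B·BCB
    A ↦ B
  step 0 ⇒ step 1: AAD ⇒ B·B·BCB
    D ↦ BCB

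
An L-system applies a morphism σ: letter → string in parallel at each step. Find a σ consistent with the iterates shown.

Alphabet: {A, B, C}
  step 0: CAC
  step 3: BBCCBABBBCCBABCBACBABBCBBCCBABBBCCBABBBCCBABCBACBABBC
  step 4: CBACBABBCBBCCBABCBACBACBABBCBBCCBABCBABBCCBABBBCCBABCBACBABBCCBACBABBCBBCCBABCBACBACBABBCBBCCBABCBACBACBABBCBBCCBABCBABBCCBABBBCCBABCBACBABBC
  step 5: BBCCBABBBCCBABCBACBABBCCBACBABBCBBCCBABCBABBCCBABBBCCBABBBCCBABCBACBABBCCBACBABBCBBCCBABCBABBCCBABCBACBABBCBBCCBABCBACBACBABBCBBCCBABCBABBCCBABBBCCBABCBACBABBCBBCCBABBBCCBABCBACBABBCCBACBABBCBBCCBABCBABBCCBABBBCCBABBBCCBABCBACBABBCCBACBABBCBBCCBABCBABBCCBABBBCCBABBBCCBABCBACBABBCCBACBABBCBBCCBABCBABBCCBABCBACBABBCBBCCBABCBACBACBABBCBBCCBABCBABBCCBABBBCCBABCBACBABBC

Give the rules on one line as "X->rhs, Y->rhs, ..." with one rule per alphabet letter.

  step 4 ⇒ step 5: CBACBABBCBBCCBABCBACBACBABBCBBCCBABCBABBCCBABBBCCBABCBACBABBCCBACBABBCBBCCBABCBACBACBABBCBBCCBABCBACBACBABBCBBCCBABCBABBCCBABBBCCBABCBACBABBC ⇒ BBC·CBA·B·BBC·CBA·B·CBA·CBA·BBC·CBA·CBA·BBC·BBC·CBA·B·CBA·BBC·CBA·B·BBC·CBA·B·BBC·CBA·B·CBA·CBA·BBC·CBA·CBA·BBC·BBC·CBA·B·CBA·BBC·CBA·B·CBA·CBA·BBC·BBC·CBA·B·CBA·CBA·CBA·BBC·BBC·CBA·B·CBA·BBC·CBA·B·BBC·CBA·B·CBA·CBA·BBC·BBC·CBA·B·BBC·CBA·B·CBA·CBA·BBC·CBA·CBA·BBC·BBC·CBA·B·CBA·BBC·CBA·B·BBC·CBA·B·BBC·CBA·B·CBA·CBA·BBC·CBA·CBA·BBC·BBC·CBA·B·CBA·BBC·CBA·B·BBC·CBA·B·BBC·CBA·B·CBA·CBA·BBC·CBA·CBA·BBC·BBC·CBA·B·CBA·BBC·CBA·B·CBA·CBA·BBC·BBC·CBA·B·CBA·CBA·CBA·BBC·BBC·CBA·B·CBA·BBC·CBA·B·BBC·CBA·B·CBA·CBA·BBC
    A ↦ B
    B ↦ CBA
    C ↦ BBC

A->B, B->CBA, C->BBC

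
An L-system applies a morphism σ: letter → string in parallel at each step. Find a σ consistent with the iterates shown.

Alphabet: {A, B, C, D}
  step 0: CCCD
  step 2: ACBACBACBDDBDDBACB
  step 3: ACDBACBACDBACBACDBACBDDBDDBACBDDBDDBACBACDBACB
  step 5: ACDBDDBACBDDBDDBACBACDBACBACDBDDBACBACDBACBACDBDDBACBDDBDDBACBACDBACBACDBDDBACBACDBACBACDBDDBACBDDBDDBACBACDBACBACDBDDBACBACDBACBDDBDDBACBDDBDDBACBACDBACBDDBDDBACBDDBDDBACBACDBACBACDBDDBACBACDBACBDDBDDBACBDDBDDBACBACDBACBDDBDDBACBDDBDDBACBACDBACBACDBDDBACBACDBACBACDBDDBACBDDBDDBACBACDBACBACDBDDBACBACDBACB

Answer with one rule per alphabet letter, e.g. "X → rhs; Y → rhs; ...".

A->ACD, B->ACB, C->B, D->DDB

  step 2 ⇒ step 3: ACBACBACBDDBDDBACB ⇒ ACD·B·ACB·ACD·B·ACB·ACD·B·ACB·DDB·DDB·ACB·DDB·DDB·ACB·ACD·B·ACB
    A ↦ ACD
    B ↦ ACB
    C ↦ B
    D ↦ DDB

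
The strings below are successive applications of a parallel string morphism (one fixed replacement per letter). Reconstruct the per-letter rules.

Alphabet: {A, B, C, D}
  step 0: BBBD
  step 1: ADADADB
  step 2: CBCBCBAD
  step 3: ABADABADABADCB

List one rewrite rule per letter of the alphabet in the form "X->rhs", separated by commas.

  step 2 ⇒ step 3: CBCBCBAD ⇒ AB·AD·AB·AD·AB·AD·C·B
    A ↦ C
    B ↦ AD
    C ↦ AB
    D ↦ B

A->C, B->AD, C->AB, D->B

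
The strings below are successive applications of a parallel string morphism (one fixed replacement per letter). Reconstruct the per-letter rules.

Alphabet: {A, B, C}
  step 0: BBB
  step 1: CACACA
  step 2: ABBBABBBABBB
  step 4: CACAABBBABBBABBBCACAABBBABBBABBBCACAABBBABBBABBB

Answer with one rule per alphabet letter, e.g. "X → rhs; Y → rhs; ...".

A->BB, B->CA, C->AB

  step 1 ⇒ step 2: CACACA ⇒ AB·BB·AB·BB·AB·BB
    A ↦ BB
    C ↦ AB
  step 0 ⇒ step 1: BBB ⇒ CA·CA·CA
    B ↦ CA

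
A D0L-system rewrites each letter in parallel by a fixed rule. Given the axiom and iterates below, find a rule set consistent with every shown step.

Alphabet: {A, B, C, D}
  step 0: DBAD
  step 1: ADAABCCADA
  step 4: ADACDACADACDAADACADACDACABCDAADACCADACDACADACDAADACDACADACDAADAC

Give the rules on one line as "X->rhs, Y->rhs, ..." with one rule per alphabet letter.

  step 0 ⇒ step 1: DBAD ⇒ ADA·ABC·C·ADA
    A ↦ C
    B ↦ ABC
    D ↦ ADA
    C ↦ DA  (constrained at step 1)

A->C, B->ABC, C->DA, D->ADA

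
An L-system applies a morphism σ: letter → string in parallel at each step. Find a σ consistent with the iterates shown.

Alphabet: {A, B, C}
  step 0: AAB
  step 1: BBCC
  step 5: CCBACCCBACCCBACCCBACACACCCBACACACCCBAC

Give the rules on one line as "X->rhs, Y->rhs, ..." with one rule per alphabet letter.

  step 0 ⇒ step 1: AAB ⇒ B·B·CC
    A ↦ B
    B ↦ CC
    C ↦ AC  (constrained at step 1)

A->B, B->CC, C->AC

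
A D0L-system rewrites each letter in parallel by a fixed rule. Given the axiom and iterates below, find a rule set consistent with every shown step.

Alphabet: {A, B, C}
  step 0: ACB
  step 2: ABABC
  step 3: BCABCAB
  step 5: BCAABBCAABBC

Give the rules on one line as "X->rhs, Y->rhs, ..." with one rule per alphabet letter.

  step 2 ⇒ step 3: ABABC ⇒ BC·A·BC·A·B
    A ↦ BC
    B ↦ A
    C ↦ B

A->BC, B->A, C->B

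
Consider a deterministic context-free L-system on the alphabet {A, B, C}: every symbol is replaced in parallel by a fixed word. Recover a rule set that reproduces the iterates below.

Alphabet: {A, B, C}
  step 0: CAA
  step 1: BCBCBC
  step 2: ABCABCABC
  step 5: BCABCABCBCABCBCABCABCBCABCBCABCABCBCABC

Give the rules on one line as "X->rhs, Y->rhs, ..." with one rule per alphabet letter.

A->BC, B->A, C->BC

  step 1 ⇒ step 2: BCBCBC ⇒ A·BC·A·BC·A·BC
    B ↦ A
    C ↦ BC
  step 0 ⇒ step 1: CAA ⇒ BC·BC·BC
    A ↦ BC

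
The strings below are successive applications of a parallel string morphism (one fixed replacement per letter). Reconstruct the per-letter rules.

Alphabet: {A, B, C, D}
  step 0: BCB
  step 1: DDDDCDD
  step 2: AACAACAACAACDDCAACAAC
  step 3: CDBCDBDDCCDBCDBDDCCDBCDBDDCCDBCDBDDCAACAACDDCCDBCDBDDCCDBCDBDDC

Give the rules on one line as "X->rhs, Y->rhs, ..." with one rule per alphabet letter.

A->CDB, B->DD, C->DDC, D->AAC

  step 2 ⇒ step 3: AACAACAACAACDDCAACAAC ⇒ CDB·CDB·DDC·CDB·CDB·DDC·CDB·CDB·DDC·CDB·CDB·DDC·AAC·AAC·DDC·CDB·CDB·DDC·CDB·CDB·DDC
    A ↦ CDB
    C ↦ DDC
    D ↦ AAC
  step 0 ⇒ step 1: BCB ⇒ DD·DDC·DD
    B ↦ DD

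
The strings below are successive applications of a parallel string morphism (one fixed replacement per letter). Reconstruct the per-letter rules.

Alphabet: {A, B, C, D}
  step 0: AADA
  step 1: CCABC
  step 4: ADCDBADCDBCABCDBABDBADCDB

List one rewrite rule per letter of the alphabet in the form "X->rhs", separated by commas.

A->C, B->DB, C->AD, D->AB

  step 0 ⇒ step 1: AADA ⇒ C·C·AB·C
    A ↦ C
    D ↦ AB
    B ↦ DB  (constrained at step 1)
    C ↦ AD  (constrained at step 1)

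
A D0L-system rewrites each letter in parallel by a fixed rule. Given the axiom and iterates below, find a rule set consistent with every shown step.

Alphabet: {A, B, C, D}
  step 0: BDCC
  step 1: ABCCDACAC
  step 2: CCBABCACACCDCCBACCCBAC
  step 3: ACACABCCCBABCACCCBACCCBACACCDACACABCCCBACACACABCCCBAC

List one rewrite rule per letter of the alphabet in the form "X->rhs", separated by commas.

  step 2 ⇒ step 3: CCBABCACACCDCCBACCCBAC ⇒ AC·AC·ABC·CCB·ABC·AC·CCB·AC·CCB·AC·AC·CD·AC·AC·ABC·CCB·AC·AC·AC·ABC·CCB·AC
    A ↦ CCB
    B ↦ ABC
    C ↦ AC
    D ↦ CD

A->CCB, B->ABC, C->AC, D->CD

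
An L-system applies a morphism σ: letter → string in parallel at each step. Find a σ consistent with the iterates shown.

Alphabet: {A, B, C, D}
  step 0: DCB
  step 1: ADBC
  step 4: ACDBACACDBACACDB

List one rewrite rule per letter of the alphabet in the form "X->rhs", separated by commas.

  step 0 ⇒ step 1: DCB ⇒ A·DB·C
    B ↦ C
    C ↦ DB
    D ↦ A
    A ↦ AC  (constrained at step 1)

A->AC, B->C, C->DB, D->A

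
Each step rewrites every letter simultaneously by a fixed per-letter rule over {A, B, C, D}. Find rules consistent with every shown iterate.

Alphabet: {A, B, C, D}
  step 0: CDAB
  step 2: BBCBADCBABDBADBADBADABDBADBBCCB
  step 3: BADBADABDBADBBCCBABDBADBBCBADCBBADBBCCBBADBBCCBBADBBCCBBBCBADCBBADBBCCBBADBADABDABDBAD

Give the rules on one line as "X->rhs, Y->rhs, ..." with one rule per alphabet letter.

  step 2 ⇒ step 3: BBCBADCBABDBADBADBADABDBADBBCCB ⇒ BAD·BAD·ABD·BAD·BBC·CB·ABD·BAD·BBC·BAD·CB·BAD·BBC·CB·BAD·BBC·CB·BAD·BBC·CB·BBC·BAD·CB·BAD·BBC·CB·BAD·BAD·ABD·ABD·BAD
    A ↦ BBC
    B ↦ BAD
    C ↦ ABD
    D ↦ CB

A->BBC, B->BAD, C->ABD, D->CB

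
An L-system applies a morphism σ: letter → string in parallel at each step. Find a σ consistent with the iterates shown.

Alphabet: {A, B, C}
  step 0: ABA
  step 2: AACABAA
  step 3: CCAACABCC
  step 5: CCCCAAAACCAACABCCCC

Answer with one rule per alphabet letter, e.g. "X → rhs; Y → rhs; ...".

  step 2 ⇒ step 3: AACABAA ⇒ C·C·AA·C·AB·C·C
    A ↦ C
    B ↦ AB
    C ↦ AA

A->C, B->AB, C->AA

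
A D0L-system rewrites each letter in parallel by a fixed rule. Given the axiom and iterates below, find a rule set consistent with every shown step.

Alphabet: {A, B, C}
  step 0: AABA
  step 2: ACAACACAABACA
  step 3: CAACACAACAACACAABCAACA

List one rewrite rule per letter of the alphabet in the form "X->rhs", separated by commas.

  step 2 ⇒ step 3: ACAACACAABACA ⇒ CA·A·CA·CA·A·CA·A·CA·CA·AB·CA·A·CA
    A ↦ CA
    B ↦ AB
    C ↦ A

A->CA, B->AB, C->A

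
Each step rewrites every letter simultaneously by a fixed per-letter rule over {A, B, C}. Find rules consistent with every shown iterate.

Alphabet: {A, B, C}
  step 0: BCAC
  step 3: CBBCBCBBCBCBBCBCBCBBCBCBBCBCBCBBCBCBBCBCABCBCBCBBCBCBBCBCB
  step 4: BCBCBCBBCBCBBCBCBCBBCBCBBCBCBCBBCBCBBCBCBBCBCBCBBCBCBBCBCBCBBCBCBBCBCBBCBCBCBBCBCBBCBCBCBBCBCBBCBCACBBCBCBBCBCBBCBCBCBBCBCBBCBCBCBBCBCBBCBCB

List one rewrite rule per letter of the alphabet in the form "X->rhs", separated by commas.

  step 3 ⇒ step 4: CBBCBCBBCBCBBCBCBCBBCBCBBCBCBCBBCBCBBCBCABCBCBCBBCBCBBCBCB ⇒ BCB·CB·CB·BCB·CB·BCB·CB·CB·BCB·CB·BCB·CB·CB·BCB·CB·BCB·CB·BCB·CB·CB·BCB·CB·BCB·CB·CB·BCB·CB·BCB·CB·BCB·CB·CB·BCB·CB·BCB·CB·CB·BCB·CB·BCB·CA·CB·BCB·CB·BCB·CB·BCB·CB·CB·BCB·CB·BCB·CB·CB·BCB·CB·BCB·CB
    A ↦ CA
    B ↦ CB
    C ↦ BCB

A->CA, B->CB, C->BCB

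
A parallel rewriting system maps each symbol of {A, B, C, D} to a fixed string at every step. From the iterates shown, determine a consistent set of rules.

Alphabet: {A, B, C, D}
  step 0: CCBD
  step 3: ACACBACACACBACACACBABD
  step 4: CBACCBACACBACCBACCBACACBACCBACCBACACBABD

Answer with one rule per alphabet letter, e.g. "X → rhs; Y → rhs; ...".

A->CB, B->A, C->AC, D->BD

  step 3 ⇒ step 4: ACACBACACACBACACACBABD ⇒ CB·AC·CB·AC·A·CB·AC·CB·AC·CB·AC·A·CB·AC·CB·AC·CB·AC·A·CB·A·BD
    A ↦ CB
    B ↦ A
    C ↦ AC
    D ↦ BD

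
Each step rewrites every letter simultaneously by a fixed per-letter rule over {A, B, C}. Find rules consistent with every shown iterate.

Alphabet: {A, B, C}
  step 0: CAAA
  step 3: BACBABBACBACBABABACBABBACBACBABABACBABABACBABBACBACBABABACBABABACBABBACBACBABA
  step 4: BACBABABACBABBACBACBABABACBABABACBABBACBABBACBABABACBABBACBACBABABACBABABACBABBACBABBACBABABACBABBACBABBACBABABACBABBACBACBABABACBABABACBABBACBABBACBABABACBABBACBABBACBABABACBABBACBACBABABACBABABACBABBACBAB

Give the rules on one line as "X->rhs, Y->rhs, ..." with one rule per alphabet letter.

A->BAB, B->BAC, C->A

  step 3 ⇒ step 4: BACBABBACBACBABABACBABBACBACBABABACBABABACBABBACBACBABABACBABABACBABBACBACBABA ⇒ BAC·BAB·A·BAC·BAB·BAC·BAC·BAB·A·BAC·BAB·A·BAC·BAB·BAC·BAB·BAC·BAB·A·BAC·BAB·BAC·BAC·BAB·A·BAC·BAB·A·BAC·BAB·BAC·BAB·BAC·BAB·A·BAC·BAB·BAC·BAB·BAC·BAB·A·BAC·BAB·BAC·BAC·BAB·A·BAC·BAB·A·BAC·BAB·BAC·BAB·BAC·BAB·A·BAC·BAB·BAC·BAB·BAC·BAB·A·BAC·BAB·BAC·BAC·BAB·A·BAC·BAB·A·BAC·BAB·BAC·BAB
    A ↦ BAB
    B ↦ BAC
    C ↦ A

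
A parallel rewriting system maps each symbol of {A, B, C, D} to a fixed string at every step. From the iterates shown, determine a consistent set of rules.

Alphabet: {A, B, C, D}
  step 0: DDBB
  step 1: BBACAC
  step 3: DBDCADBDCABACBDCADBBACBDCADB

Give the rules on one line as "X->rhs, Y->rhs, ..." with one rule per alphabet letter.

A->DB, B->AC, C->DCA, D->B

  step 0 ⇒ step 1: DDBB ⇒ B·B·AC·AC
    B ↦ AC
    D ↦ B
    A ↦ DB  (constrained at step 1)
    C ↦ DCA  (constrained at step 1)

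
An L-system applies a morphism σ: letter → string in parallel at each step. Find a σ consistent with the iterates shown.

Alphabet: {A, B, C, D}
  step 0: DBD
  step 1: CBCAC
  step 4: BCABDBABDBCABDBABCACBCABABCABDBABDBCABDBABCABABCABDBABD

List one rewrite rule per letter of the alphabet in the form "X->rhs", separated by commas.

A->BA, B->BCA, C->BD, D->C

  step 0 ⇒ step 1: DBD ⇒ C·BCA·C
    B ↦ BCA
    D ↦ C
    A ↦ BA  (constrained at step 1)
    C ↦ BD  (constrained at step 1)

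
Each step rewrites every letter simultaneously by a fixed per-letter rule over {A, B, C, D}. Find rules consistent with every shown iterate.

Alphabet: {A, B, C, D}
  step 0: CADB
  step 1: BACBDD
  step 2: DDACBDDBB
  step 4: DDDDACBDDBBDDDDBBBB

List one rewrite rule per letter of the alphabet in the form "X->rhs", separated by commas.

  step 1 ⇒ step 2: BACBDD ⇒ DD·AC·B·DD·B·B
    A ↦ AC
    B ↦ DD
    C ↦ B
    D ↦ B

A->AC, B->DD, C->B, D->B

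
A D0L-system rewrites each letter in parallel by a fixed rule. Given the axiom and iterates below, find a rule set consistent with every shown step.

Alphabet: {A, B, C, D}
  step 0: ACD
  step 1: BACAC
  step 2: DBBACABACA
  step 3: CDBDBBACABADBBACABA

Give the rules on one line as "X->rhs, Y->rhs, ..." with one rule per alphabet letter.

  step 2 ⇒ step 3: DBBACABACA ⇒ C·DB·DB·BA·CA·BA·DB·BA·CA·BA
    A ↦ BA
    B ↦ DB
    C ↦ CA
    D ↦ C

A->BA, B->DB, C->CA, D->C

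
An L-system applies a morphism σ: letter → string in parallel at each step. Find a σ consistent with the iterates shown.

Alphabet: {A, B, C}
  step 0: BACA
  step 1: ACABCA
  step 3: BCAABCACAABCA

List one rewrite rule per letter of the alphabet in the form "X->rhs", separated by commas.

  step 0 ⇒ step 1: BACA ⇒ A·CA·B·CA
    A ↦ CA
    B ↦ A
    C ↦ B

A->CA, B->A, C->B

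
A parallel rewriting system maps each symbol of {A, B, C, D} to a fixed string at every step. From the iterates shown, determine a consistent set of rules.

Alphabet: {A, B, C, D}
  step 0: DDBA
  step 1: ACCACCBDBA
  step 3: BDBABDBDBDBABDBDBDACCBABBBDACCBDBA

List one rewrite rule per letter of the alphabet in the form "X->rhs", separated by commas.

  step 0 ⇒ step 1: DDBA ⇒ ACC·ACC·BD·BA
    A ↦ BA
    B ↦ BD
    D ↦ ACC
    C ↦ B  (constrained at step 1)

A->BA, B->BD, C->B, D->ACC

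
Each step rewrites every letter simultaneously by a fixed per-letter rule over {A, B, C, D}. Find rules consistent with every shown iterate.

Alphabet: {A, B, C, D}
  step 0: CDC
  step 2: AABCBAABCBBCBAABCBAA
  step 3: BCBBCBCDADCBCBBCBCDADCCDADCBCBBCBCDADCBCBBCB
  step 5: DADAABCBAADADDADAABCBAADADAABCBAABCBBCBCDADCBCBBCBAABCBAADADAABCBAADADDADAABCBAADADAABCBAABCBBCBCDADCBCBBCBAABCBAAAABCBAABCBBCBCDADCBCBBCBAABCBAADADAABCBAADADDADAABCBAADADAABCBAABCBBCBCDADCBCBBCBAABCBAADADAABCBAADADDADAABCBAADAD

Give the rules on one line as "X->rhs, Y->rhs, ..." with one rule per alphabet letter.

  step 2 ⇒ step 3: AABCBAABCBBCBAABCBAA ⇒ BCB·BCB·C·DAD·C·BCB·BCB·C·DAD·C·C·DAD·C·BCB·BCB·C·DAD·C·BCB·BCB
    A ↦ BCB
    B ↦ C
    C ↦ DAD
    D ↦ AA  (constrained at step 0)

A->BCB, B->C, C->DAD, D->AA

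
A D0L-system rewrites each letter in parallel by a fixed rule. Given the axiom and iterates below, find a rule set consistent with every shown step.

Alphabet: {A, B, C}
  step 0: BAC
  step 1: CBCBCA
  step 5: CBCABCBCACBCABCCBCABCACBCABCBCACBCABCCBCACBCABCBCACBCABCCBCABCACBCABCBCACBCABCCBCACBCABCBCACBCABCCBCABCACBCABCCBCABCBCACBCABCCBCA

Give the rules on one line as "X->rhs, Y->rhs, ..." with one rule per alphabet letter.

  step 0 ⇒ step 1: BAC ⇒ C·BC·BCA
    A ↦ BC
    B ↦ C
    C ↦ BCA

A->BC, B->C, C->BCA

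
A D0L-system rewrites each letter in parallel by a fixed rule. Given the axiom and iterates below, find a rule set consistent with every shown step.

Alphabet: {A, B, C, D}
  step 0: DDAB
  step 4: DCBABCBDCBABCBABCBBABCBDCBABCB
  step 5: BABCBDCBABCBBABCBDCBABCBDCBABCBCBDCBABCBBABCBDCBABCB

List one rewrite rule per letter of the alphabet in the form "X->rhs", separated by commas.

A->D, B->CB, C->AB, D->B

  step 4 ⇒ step 5: DCBABCBDCBABCBABCBBABCBDCBABCB ⇒ B·AB·CB·D·CB·AB·CB·B·AB·CB·D·CB·AB·CB·D·CB·AB·CB·CB·D·CB·AB·CB·B·AB·CB·D·CB·AB·CB
    A ↦ D
    B ↦ CB
    C ↦ AB
    D ↦ B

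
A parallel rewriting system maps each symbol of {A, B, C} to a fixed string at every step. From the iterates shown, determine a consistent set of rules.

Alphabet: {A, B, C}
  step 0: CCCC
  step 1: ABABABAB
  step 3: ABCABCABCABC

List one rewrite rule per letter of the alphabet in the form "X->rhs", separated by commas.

  step 0 ⇒ step 1: CCCC ⇒ AB·AB·AB·AB
    C ↦ AB
    A ↦ C  (constrained at step 1)
    B ↦ A  (constrained at step 1)

A->C, B->A, C->AB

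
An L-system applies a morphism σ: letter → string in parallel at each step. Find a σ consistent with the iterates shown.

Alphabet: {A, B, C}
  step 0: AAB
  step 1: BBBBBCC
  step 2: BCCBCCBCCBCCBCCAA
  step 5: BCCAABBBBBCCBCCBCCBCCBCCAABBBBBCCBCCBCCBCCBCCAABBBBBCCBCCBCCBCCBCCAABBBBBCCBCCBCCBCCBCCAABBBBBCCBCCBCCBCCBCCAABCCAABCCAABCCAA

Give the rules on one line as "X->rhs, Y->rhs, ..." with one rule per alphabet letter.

  step 1 ⇒ step 2: BBBBBCC ⇒ BCC·BCC·BCC·BCC·BCC·A·A
    B ↦ BCC
    C ↦ A
  step 0 ⇒ step 1: AAB ⇒ BB·BB·BCC
    A ↦ BB

A->BB, B->BCC, C->A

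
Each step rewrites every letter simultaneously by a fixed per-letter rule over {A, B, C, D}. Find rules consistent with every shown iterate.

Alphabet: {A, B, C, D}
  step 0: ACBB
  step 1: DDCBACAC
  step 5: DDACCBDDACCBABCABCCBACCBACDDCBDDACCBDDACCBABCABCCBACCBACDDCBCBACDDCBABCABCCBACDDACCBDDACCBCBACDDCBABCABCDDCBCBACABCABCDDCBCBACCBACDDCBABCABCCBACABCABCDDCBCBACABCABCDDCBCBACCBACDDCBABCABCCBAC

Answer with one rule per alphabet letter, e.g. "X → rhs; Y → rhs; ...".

  step 0 ⇒ step 1: ACBB ⇒ DD·CB·AC·AC
    A ↦ DD
    B ↦ AC
    C ↦ CB
    D ↦ ABC  (constrained at step 1)

A->DD, B->AC, C->CB, D->ABC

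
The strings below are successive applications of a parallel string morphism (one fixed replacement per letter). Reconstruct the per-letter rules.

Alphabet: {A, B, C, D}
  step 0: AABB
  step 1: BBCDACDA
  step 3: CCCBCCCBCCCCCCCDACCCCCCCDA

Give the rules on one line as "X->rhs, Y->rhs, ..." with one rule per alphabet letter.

A->B, B->CDA, C->CC, D->C

  step 0 ⇒ step 1: AABB ⇒ B·B·CDA·CDA
    A ↦ B
    B ↦ CDA
    C ↦ CC  (constrained at step 1)
    D ↦ C  (constrained at step 1)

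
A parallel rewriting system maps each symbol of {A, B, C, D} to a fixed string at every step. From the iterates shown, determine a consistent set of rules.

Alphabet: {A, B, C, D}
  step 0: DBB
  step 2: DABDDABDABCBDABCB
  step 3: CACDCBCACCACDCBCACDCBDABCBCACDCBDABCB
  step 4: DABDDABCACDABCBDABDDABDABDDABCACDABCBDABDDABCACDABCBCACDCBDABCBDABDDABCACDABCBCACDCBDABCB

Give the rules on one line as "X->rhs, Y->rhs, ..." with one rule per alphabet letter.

  step 3 ⇒ step 4: CACDCBCACCACDCBCACDCBDABCBCACDCBDABCB ⇒ DAB·D·DAB·CAC·DAB·CB·DAB·D·DAB·DAB·D·DAB·CAC·DAB·CB·DAB·D·DAB·CAC·DAB·CB·CAC·D·CB·DAB·CB·DAB·D·DAB·CAC·DAB·CB·CAC·D·CB·DAB·CB
    A ↦ D
    B ↦ CB
    C ↦ DAB
    D ↦ CAC

A->D, B->CB, C->DAB, D->CAC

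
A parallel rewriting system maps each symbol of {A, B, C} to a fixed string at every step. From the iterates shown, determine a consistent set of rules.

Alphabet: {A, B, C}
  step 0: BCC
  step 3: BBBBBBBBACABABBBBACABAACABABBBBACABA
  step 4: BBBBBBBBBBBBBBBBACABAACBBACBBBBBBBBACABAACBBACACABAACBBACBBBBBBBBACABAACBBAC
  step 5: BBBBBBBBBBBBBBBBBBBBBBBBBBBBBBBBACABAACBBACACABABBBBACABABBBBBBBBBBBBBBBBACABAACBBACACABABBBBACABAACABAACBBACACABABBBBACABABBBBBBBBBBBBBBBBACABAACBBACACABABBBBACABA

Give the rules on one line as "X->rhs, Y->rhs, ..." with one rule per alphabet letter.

  step 4 ⇒ step 5: BBBBBBBBBBBBBBBBACABAACBBACBBBBBBBBACABAACBBACACABAACBBACBBBBBBBBACABAACBBAC ⇒ BB·BB·BB·BB·BB·BB·BB·BB·BB·BB·BB·BB·BB·BB·BB·BB·AC·ABA·AC·BB·AC·AC·ABA·BB·BB·AC·ABA·BB·BB·BB·BB·BB·BB·BB·BB·AC·ABA·AC·BB·AC·AC·ABA·BB·BB·AC·ABA·AC·ABA·AC·BB·AC·AC·ABA·BB·BB·AC·ABA·BB·BB·BB·BB·BB·BB·BB·BB·AC·ABA·AC·BB·AC·AC·ABA·BB·BB·AC·ABA
    A ↦ AC
    B ↦ BB
    C ↦ ABA

A->AC, B->BB, C->ABA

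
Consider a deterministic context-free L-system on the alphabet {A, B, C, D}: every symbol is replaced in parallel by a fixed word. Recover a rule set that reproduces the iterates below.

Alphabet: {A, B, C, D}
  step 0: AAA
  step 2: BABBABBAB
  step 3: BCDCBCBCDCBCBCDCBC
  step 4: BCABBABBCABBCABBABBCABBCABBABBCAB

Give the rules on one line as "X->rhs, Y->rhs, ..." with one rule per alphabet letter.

A->DC, B->BC, C->AB, D->B

  step 3 ⇒ step 4: BCDCBCBCDCBCBCDCBC ⇒ BC·AB·B·AB·BC·AB·BC·AB·B·AB·BC·AB·BC·AB·B·AB·BC·AB
    B ↦ BC
    C ↦ AB
    D ↦ B
  step 2 ⇒ step 3: BABBABBAB ⇒ BC·DC·BC·BC·DC·BC·BC·DC·BC
    A ↦ DC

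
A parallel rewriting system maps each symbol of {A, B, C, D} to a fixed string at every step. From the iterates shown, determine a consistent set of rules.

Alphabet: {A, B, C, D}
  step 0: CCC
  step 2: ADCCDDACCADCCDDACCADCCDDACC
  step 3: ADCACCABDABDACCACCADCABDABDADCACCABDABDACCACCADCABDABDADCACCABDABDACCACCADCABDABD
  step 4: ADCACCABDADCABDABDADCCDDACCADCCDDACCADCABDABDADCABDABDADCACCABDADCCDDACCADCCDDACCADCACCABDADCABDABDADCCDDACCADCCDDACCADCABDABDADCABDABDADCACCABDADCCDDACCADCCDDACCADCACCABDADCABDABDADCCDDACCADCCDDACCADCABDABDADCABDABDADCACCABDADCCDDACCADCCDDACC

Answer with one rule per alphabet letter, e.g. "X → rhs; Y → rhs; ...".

A->ADC, B->CDD, C->ABD, D->ACC

  step 3 ⇒ step 4: ADCACCABDABDACCACCADCABDABDADCACCABDABDACCACCADCABDABDADCACCABDABDACCACCADCABDABD ⇒ ADC·ACC·ABD·ADC·ABD·ABD·ADC·CDD·ACC·ADC·CDD·ACC·ADC·ABD·ABD·ADC·ABD·ABD·ADC·ACC·ABD·ADC·CDD·ACC·ADC·CDD·ACC·ADC·ACC·ABD·ADC·ABD·ABD·ADC·CDD·ACC·ADC·CDD·ACC·ADC·ABD·ABD·ADC·ABD·ABD·ADC·ACC·ABD·ADC·CDD·ACC·ADC·CDD·ACC·ADC·ACC·ABD·ADC·ABD·ABD·ADC·CDD·ACC·ADC·CDD·ACC·ADC·ABD·ABD·ADC·ABD·ABD·ADC·ACC·ABD·ADC·CDD·ACC·ADC·CDD·ACC
    A ↦ ADC
    B ↦ CDD
    C ↦ ABD
    D ↦ ACC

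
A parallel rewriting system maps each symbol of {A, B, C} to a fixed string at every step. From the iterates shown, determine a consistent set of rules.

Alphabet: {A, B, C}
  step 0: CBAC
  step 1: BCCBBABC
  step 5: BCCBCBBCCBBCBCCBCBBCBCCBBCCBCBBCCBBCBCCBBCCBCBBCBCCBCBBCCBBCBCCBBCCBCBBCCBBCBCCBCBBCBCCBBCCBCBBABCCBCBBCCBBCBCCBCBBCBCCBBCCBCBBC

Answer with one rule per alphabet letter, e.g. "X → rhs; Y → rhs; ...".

  step 0 ⇒ step 1: CBAC ⇒ BC·CB·BA·BC
    A ↦ BA
    B ↦ CB
    C ↦ BC

A->BA, B->CB, C->BC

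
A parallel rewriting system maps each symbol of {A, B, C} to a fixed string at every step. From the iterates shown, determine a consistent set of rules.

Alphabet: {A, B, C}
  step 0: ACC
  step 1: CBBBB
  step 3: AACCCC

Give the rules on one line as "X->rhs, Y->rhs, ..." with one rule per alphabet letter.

A->C, B->A, C->BB

  step 0 ⇒ step 1: ACC ⇒ C·BB·BB
    A ↦ C
    C ↦ BB
    B ↦ A  (constrained at step 1)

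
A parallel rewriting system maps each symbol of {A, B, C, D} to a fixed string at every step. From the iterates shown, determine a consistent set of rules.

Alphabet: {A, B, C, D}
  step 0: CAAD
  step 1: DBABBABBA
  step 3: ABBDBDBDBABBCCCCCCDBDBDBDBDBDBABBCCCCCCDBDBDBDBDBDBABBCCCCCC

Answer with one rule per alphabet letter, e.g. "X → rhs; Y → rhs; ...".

  step 0 ⇒ step 1: CAAD ⇒ DB·ABB·ABB·A
    A ↦ ABB
    C ↦ DB
    D ↦ A
    B ↦ CCC  (constrained at step 1)

A->ABB, B->CCC, C->DB, D->A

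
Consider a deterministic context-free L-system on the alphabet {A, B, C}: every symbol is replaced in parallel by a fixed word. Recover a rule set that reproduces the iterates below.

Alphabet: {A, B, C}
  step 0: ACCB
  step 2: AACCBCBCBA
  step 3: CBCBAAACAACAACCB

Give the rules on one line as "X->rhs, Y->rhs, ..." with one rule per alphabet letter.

A->CB, B->AC, C->A

  step 2 ⇒ step 3: AACCBCBCBA ⇒ CB·CB·A·A·AC·A·AC·A·AC·CB
    A ↦ CB
    B ↦ AC
    C ↦ A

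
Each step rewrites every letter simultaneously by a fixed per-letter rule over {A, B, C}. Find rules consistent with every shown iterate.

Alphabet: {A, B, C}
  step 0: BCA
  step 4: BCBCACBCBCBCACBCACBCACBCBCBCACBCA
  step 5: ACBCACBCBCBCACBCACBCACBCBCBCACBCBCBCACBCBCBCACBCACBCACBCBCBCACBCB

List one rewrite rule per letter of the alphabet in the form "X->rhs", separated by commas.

A->B, B->A, C->CBC

  step 4 ⇒ step 5: BCBCACBCBCBCACBCACBCACBCBCBCACBCA ⇒ A·CBC·A·CBC·B·CBC·A·CBC·A·CBC·A·CBC·B·CBC·A·CBC·B·CBC·A·CBC·B·CBC·A·CBC·A·CBC·A·CBC·B·CBC·A·CBC·B
    A ↦ B
    B ↦ A
    C ↦ CBC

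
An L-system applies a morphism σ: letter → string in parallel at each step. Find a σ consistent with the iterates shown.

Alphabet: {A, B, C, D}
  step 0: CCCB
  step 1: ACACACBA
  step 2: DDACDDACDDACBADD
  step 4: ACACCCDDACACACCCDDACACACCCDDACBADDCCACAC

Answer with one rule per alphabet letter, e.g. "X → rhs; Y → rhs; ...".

A->DD, B->BA, C->AC, D->C

  step 1 ⇒ step 2: ACACACBA ⇒ DD·AC·DD·AC·DD·AC·BA·DD
    A ↦ DD
    B ↦ BA
    C ↦ AC
    D ↦ C  (constrained at step 2)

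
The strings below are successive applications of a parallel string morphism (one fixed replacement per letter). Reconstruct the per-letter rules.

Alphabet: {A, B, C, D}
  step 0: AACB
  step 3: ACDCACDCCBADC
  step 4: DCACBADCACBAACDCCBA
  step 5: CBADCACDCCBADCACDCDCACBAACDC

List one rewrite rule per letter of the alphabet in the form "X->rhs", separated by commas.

A->DC, B->C, C->A, D->CB

  step 4 ⇒ step 5: DCACBADCACBAACDCCBA ⇒ CB·A·DC·A·C·DC·CB·A·DC·A·C·DC·DC·A·CB·A·A·C·DC
    A ↦ DC
    B ↦ C
    C ↦ A
    D ↦ CB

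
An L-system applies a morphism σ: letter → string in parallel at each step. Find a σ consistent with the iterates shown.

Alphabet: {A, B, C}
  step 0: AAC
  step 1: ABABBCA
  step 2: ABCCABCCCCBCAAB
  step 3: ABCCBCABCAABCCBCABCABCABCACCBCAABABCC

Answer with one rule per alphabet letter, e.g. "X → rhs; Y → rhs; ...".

A->AB, B->CC, C->BCA

  step 2 ⇒ step 3: ABCCABCCCCBCAAB ⇒ AB·CC·BCA·BCA·AB·CC·BCA·BCA·BCA·BCA·CC·BCA·AB·AB·CC
    A ↦ AB
    B ↦ CC
    C ↦ BCA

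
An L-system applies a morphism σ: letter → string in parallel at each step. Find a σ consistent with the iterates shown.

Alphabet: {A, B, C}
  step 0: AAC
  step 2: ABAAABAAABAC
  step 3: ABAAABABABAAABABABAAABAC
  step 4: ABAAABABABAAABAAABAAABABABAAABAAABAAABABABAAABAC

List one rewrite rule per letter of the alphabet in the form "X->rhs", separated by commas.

  step 3 ⇒ step 4: ABAAABABABAAABABABAAABAC ⇒ AB·AA·AB·AB·AB·AA·AB·AA·AB·AA·AB·AB·AB·AA·AB·AA·AB·AA·AB·AB·AB·AA·AB·AC
    A ↦ AB
    B ↦ AA
    C ↦ AC

A->AB, B->AA, C->AC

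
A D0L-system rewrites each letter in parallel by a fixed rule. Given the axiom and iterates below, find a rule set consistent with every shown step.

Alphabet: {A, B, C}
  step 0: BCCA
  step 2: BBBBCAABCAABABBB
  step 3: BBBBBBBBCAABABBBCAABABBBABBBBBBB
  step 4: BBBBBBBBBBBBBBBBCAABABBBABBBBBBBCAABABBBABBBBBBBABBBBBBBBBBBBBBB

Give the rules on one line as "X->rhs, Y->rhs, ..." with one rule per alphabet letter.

  step 3 ⇒ step 4: BBBBBBBBCAABABBBCAABABBBABBBBBBB ⇒ BB·BB·BB·BB·BB·BB·BB·BB·CA·AB·AB·BB·AB·BB·BB·BB·CA·AB·AB·BB·AB·BB·BB·BB·AB·BB·BB·BB·BB·BB·BB·BB
    A ↦ AB
    B ↦ BB
    C ↦ CA

A->AB, B->BB, C->CA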